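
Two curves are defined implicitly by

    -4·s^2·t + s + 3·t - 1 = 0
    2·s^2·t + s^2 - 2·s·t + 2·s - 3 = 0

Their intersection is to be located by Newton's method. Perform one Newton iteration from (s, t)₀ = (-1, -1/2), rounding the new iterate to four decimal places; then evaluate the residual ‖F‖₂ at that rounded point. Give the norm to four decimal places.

At (-1, -1/2): F = (-1.5000, -6.0000).
Jacobian J = [[-8·s·t + 1, -4·s^2 + 3], [4·s·t + 2·s - 2·t + 2, 2·s^2 - 2·s]].
At the point, J = [[-3.0000, -1.0000], [3.0000, 4.0000]] (det J = -9.0000).
Solving J·Δ = −F gives Δ = (-1.3333, 2.5000).
Then the next iterate is (s, t)₁ = (-2.3333, 2.0000).
Re-evaluating at (-2.3333, 2.0000): F = (-40.887611, 28.888044), so ‖F‖₂ = 50.0631.

50.0631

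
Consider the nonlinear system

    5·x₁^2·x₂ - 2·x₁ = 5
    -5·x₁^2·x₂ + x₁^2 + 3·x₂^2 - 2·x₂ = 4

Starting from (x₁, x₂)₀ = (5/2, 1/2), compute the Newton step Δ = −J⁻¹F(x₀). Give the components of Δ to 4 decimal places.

At (5/2, 1/2): F = (5.6250, -13.6250).
Jacobian J = [[10·x₁·x₂ - 2, 5·x₁^2], [-10·x₁·x₂ + 2·x₁, -5·x₁^2 + 6·x₂ - 2]].
At the point, J = [[10.5000, 31.2500], [-7.5000, -30.2500]] (det J = -83.2500).
Solving J·Δ = −F gives Δ = (3.0706, -1.2117).

(3.0706, -1.2117)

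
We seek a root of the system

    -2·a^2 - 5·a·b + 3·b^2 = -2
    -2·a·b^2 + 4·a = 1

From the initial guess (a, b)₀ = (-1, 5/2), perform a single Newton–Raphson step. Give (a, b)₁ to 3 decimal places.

(-2.912, 0.125)

At (-1, 5/2): F = (31.250, 7.500).
Jacobian J = [[-4·a - 5·b, -5·a + 6·b], [-2·b^2 + 4, -4·a·b]].
At the point, J = [[-8.500, 20.000], [-8.500, 10.000]] (det J = 85.000).
Solving J·Δ = −F gives Δ = (-1.912, -2.375).
Then the next iterate is (a, b)₁ = (-2.912, 0.125).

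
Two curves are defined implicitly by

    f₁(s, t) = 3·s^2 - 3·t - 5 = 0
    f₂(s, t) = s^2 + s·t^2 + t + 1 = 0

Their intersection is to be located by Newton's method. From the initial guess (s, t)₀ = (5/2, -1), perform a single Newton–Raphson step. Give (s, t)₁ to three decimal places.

At (5/2, -1): F = (16.750, 8.750).
Jacobian J = [[6·s, -3], [2·s + t^2, 2·s·t + 1]].
At the point, J = [[15.000, -3.000], [6.000, -4.000]] (det J = -42.000).
Solving J·Δ = −F gives Δ = (-0.970, 0.732).
Then the next iterate is (s, t)₁ = (1.530, -0.268).

(1.530, -0.268)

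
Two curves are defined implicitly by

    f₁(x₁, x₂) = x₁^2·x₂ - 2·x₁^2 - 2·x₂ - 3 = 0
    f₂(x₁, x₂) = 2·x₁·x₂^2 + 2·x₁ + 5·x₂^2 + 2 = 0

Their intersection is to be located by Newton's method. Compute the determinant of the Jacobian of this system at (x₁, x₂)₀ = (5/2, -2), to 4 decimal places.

757.5000

J = [[2·x₁·x₂ - 4·x₁, x₁^2 - 2], [2·x₂^2 + 2, 4·x₁·x₂ + 10·x₂]].
At the point, J = [[-20.0000, 4.2500], [10.0000, -40.0000]].
det J = 757.5000.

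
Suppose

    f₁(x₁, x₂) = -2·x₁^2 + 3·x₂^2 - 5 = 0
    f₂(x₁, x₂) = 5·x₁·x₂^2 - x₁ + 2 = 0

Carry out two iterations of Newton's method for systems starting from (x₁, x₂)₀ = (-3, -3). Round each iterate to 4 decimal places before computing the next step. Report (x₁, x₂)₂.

(-1.1387, -1.5430)

At (-3, -3): F = (4.0000, -130.0000).
Jacobian J = [[-4·x₁, 6·x₂], [5·x₂^2 - 1, 10·x₁·x₂]].
At the point, J = [[12.0000, -18.0000], [44.0000, 90.0000]] (det J = 1872.0000).
Solving J·Δ = −F gives Δ = (1.0577, 0.9274).
Then the next iterate is (x₁, x₂)₁ = (-1.9423, -2.0726).
Round to (-1.9423, -2.0726) and repeat: F = (0.341954, -37.775107), J = [[7.7692, -12.4356], [20.478354, 40.256110]].
Δ = (0.8036, 0.5296), so (x₁, x₂)₂ = (-1.1387, -1.5430).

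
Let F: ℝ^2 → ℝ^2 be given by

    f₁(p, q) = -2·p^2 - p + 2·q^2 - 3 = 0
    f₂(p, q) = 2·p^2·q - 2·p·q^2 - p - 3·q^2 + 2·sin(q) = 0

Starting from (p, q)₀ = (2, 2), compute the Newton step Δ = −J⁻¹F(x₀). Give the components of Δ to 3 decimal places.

At (2, 2): F = (-5.000, -12.18141).
Jacobian J = [[-4·p - 1, 4·q], [4·p·q - 2·q^2 - 1, 2·p^2 - 4·p·q - 6·q + 2·cos(q)]].
At the point, J = [[-9.000, 8.000], [7.000, -20.83229]] (det J = 131.49064).
Solving J·Δ = −F gives Δ = (-1.533, -1.100).

(-1.533, -1.100)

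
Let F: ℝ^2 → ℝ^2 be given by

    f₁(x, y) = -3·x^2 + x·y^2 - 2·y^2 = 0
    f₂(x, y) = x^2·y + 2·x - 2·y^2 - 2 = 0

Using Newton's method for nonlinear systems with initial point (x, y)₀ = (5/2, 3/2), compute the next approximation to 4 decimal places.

(1.5699, 5.3441)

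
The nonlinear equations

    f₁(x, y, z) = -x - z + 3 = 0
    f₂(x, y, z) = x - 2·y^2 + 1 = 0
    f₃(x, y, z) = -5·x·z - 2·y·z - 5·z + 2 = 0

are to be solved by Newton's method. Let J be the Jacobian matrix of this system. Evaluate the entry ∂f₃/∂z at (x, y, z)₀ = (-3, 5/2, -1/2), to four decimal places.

5.0000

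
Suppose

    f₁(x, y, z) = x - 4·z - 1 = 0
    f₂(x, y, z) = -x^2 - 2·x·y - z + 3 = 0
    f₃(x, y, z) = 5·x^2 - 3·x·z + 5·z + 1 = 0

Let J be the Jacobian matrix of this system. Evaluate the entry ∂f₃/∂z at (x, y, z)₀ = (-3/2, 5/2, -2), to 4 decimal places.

∂f₃/∂z = -3·x + 5.
At (-3/2, 5/2, -2) this is 9.5000.

9.5000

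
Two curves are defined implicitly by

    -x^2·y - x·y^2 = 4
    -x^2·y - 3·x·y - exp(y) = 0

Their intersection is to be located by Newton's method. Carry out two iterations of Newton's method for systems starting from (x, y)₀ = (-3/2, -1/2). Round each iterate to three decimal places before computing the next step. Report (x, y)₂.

(-8.906, -1.221)

At (-3/2, -1/2): F = (-2.500, -1.73153).
Jacobian J = [[-2·x·y - y^2, -x^2 - 2·x·y], [-2·x·y - 3·y, -x^2 - 3·x - exp(y)]].
At the point, J = [[-1.750, -3.750], [0.000, 1.64347]] (det J = -2.87607).
Solving J·Δ = −F gives Δ = (-3.686, 1.054).
Then the next iterate is (x, y)₁ = (-5.186, 0.554).
Round to (-5.186, 0.554) and repeat: F = (-17.30794, -8.02067), J = [[5.43917, -21.14851], [4.08409, -13.07680]].
Δ = (-3.720, -1.775), so (x, y)₂ = (-8.906, -1.221).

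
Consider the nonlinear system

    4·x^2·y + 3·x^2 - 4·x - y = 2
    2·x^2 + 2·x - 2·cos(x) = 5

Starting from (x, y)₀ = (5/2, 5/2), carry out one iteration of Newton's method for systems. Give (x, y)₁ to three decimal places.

At (5/2, 5/2): F = (66.750, 14.10229).
Jacobian J = [[8·x·y + 6·x - 4, 4·x^2 - 1], [4·x + 2·sin(x) + 2, 0]].
At the point, J = [[61.000, 24.000], [13.19694, 0.000]] (det J = -316.72666).
Solving J·Δ = −F gives Δ = (-1.069, -0.065).
Then the next iterate is (x, y)₁ = (1.431, 2.435).

(1.431, 2.435)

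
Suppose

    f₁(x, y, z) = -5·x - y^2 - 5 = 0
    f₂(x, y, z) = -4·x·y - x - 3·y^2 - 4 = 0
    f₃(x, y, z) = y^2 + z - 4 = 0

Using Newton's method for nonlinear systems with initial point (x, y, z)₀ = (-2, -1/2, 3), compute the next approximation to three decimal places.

(-0.946, 0.018, 4.268)

At (-2, -1/2, 3): F = (4.750, -6.750, -0.750).
Jacobian J = [[-5, -2·y, 0], [-4·y - 1, -4·x - 6·y, 0], [0, 2·y, 1]].
At the point, J = [[-5.000, 1.000, 0.000], [1.000, 11.000, 0.000], [0.000, -1.000, 1.000]] (det J = -56.000).
Solving J·Δ = −F gives Δ = (1.054, 0.518, 1.268).
Then the next iterate is (x, y, z)₁ = (-0.946, 0.018, 4.268).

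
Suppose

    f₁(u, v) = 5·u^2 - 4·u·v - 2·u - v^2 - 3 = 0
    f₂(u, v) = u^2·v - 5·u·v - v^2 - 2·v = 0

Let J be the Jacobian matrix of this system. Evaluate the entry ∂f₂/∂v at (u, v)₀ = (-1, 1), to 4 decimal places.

2.0000

∂f₂/∂v = u^2 - 5·u - 2·v - 2.
At (-1, 1) this is 2.0000.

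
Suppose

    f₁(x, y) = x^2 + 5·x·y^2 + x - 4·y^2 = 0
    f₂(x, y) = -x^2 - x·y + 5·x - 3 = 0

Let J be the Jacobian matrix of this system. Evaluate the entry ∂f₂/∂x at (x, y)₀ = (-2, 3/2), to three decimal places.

∂f₂/∂x = -2·x - y + 5.
At (-2, 3/2) this is 7.500.

7.500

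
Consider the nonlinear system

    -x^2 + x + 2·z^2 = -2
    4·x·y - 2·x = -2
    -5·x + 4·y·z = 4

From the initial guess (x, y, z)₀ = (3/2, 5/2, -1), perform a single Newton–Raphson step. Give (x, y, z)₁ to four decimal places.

At (3/2, 5/2, -1): F = (3.2500, 14.0000, -21.5000).
Jacobian J = [[-2·x + 1, 0, 4·z], [4·y - 2, 4·x, 0], [-5, 4·z, 4·y]].
At the point, J = [[-2.0000, 0.0000, -4.0000], [8.0000, 6.0000, 0.0000], [-5.0000, -4.0000, 10.0000]] (det J = -112.0000).
Solving J·Δ = −F gives Δ = (-0.8661, -1.1786, 1.2455).
Then the next iterate is (x, y, z)₁ = (0.6339, 1.3214, 0.2455).

(0.6339, 1.3214, 0.2455)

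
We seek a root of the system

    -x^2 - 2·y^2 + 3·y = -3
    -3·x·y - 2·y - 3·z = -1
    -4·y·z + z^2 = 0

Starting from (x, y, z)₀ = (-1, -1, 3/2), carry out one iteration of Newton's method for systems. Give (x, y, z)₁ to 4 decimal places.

(-0.5251, -0.7071, 0.5725)

At (-1, -1, 3/2): F = (-3.0000, -4.5000, 8.2500).
Jacobian J = [[-2·x, -4·y + 3, 0], [-3·y, -3·x - 2, -3], [0, -4·z, -4·y + 2·z]].
At the point, J = [[2.0000, 7.0000, 0.0000], [3.0000, 1.0000, -3.0000], [0.0000, -6.0000, 7.0000]] (det J = -169.0000).
Solving J·Δ = −F gives Δ = (0.4749, 0.2929, -0.9275).
Then the next iterate is (x, y, z)₁ = (-0.5251, -0.7071, 0.5725).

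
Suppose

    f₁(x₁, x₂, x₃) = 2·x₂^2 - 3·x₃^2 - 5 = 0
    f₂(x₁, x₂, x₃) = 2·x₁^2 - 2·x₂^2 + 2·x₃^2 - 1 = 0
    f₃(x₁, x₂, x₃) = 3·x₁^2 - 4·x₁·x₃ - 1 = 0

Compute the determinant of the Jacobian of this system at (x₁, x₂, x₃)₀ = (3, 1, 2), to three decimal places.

J = [[0, 4·x₂, -6·x₃], [4·x₁, -4·x₂, 4·x₃], [6·x₁ - 4·x₃, 0, -4·x₁]].
At the point, J = [[0.000, 4.000, -12.000], [12.000, -4.000, 8.000], [10.000, 0.000, -12.000]].
det J = 416.000.

416.000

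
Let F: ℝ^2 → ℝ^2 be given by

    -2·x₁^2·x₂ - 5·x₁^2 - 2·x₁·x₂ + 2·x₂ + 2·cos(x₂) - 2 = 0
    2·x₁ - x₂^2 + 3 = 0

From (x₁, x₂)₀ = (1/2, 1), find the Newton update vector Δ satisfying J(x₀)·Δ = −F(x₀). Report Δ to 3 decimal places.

At (1/2, 1): F = (-1.66940, 3.000).
Jacobian J = [[-4·x₁·x₂ - 10·x₁ - 2·x₂, -2·x₁^2 - 2·x₁ - 2·sin(x₂) + 2], [2, -2·x₂]].
At the point, J = [[-9.000, -1.18294], [2.000, -2.000]] (det J = 20.36588).
Solving J·Δ = −F gives Δ = (-0.338, 1.162).

(-0.338, 1.162)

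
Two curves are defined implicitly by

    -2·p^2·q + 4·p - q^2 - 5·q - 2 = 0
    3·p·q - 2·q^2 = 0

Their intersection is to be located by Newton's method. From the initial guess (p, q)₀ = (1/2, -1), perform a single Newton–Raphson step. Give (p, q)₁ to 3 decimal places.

(-0.056, -0.667)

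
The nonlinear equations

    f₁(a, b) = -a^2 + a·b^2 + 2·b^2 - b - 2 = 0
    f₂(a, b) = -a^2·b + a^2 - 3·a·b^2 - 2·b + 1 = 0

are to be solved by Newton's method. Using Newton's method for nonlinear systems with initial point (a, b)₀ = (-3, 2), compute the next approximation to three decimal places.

(-1.614, 1.373)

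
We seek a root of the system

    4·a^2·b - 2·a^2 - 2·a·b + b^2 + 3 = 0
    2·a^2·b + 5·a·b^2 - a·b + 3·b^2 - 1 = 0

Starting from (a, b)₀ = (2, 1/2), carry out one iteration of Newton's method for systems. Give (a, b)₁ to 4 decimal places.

(1.4489, 0.3615)

At (2, 1/2): F = (1.2500, 5.2500).
Jacobian J = [[8·a·b - 4·a - 2·b, 4·a^2 - 2·a + 2·b], [4·a·b + 5·b^2 - b, 2·a^2 + 10·a·b - a + 6·b]].
At the point, J = [[-1.0000, 13.0000], [4.7500, 19.0000]] (det J = -80.7500).
Solving J·Δ = −F gives Δ = (-0.5511, -0.1385).
Then the next iterate is (a, b)₁ = (1.4489, 0.3615).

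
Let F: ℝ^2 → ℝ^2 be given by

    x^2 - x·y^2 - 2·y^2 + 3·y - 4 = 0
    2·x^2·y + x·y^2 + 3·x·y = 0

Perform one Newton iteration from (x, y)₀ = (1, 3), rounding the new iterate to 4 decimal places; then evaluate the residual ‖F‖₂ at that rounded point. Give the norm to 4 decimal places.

At (1, 3): F = (-21.0000, 24.0000).
Jacobian J = [[2·x - y^2, -2·x·y - 4·y + 3], [4·x·y + y^2 + 3·y, 2·x^2 + 2·x·y + 3·x]].
At the point, J = [[-7.0000, -15.0000], [30.0000, 11.0000]] (det J = 373.0000).
Solving J·Δ = −F gives Δ = (-0.3458, -1.2386).
Then the next iterate is (x, y)₁ = (0.6542, 1.7614).
Re-evaluating at (0.6542, 1.7614): F = (-6.522557, 6.994278), so ‖F‖₂ = 9.5637.

9.5637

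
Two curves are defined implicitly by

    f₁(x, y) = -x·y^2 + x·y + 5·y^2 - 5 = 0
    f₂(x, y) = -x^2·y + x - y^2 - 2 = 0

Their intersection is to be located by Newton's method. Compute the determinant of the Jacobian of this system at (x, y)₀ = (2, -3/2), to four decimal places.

52.7500

J = [[-y^2 + y, -2·x·y + x + 10·y], [-2·x·y + 1, -x^2 - 2·y]].
At the point, J = [[-3.7500, -7.0000], [7.0000, -1.0000]].
det J = 52.7500.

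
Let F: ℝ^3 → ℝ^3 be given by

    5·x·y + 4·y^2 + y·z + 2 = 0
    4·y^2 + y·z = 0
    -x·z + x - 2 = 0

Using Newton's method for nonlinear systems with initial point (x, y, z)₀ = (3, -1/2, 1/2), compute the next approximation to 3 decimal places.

(2.325, -0.246, 0.221)

At (3, -1/2, 1/2): F = (-4.750, 0.750, -0.500).
Jacobian J = [[5·y, 5·x + 8·y + z, y], [0, 8·y + z, y], [-z + 1, 0, -x]].
At the point, J = [[-2.500, 11.500, -0.500], [0.000, -3.500, -0.500], [0.500, 0.000, -3.000]] (det J = -30.000).
Solving J·Δ = −F gives Δ = (-0.675, 0.254, -0.279).
Then the next iterate is (x, y, z)₁ = (2.325, -0.246, 0.221).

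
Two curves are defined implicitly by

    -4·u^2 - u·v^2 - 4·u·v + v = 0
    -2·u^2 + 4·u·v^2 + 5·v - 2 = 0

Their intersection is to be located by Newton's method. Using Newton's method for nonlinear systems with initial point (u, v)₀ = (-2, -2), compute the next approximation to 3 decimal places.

(-0.729, -1.419)

At (-2, -2): F = (-26.000, -52.000).
Jacobian J = [[-8·u - v^2 - 4·v, -2·u·v - 4·u + 1], [-4·u + 4·v^2, 8·u·v + 5]].
At the point, J = [[20.000, 1.000], [24.000, 37.000]] (det J = 716.000).
Solving J·Δ = −F gives Δ = (1.271, 0.581).
Then the next iterate is (u, v)₁ = (-0.729, -1.419).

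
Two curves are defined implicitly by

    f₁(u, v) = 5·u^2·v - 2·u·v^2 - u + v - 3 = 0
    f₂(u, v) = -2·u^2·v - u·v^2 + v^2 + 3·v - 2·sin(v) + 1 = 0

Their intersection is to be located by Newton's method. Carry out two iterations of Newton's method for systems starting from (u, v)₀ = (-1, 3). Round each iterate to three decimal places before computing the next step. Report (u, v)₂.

(-0.806, 0.705)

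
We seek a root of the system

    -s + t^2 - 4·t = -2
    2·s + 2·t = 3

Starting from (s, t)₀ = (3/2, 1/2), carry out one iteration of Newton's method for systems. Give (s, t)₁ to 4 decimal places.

At (3/2, 1/2): F = (-1.2500, 1.0000).
Jacobian J = [[-1, 2·t - 4], [2, 2]].
At the point, J = [[-1.0000, -3.0000], [2.0000, 2.0000]] (det J = 4.0000).
Solving J·Δ = −F gives Δ = (-0.1250, -0.3750).
Then the next iterate is (s, t)₁ = (1.3750, 0.1250).

(1.3750, 0.1250)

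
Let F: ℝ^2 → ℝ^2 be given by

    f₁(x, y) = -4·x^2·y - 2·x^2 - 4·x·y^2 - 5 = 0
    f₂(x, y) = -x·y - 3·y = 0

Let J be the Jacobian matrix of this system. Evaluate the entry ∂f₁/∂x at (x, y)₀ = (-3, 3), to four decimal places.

∂f₁/∂x = -8·x·y - 4·x - 4·y^2.
At (-3, 3) this is 48.0000.

48.0000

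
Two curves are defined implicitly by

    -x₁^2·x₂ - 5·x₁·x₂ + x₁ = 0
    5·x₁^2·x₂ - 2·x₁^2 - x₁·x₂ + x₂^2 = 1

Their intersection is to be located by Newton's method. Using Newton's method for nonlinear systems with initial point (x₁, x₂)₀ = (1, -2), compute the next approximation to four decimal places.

At (1, -2): F = (13.0000, -7.0000).
Jacobian J = [[-2·x₁·x₂ - 5·x₂ + 1, -x₁^2 - 5·x₁], [10·x₁·x₂ - 4·x₁ - x₂, 5·x₁^2 - x₁ + 2·x₂]].
At the point, J = [[15.0000, -6.0000], [-22.0000, 0.0000]] (det J = -132.0000).
Solving J·Δ = −F gives Δ = (-0.3182, 1.3712).
Then the next iterate is (x₁, x₂)₁ = (0.6818, -0.6288).

(0.6818, -0.6288)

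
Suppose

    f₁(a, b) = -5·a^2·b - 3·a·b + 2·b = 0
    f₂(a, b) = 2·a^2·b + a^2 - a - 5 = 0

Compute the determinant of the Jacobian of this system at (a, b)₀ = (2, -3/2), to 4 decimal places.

60.0000

J = [[-10·a·b - 3·b, -5·a^2 - 3·a + 2], [4·a·b + 2·a - 1, 2·a^2]].
At the point, J = [[34.5000, -24.0000], [-9.0000, 8.0000]].
det J = 60.0000.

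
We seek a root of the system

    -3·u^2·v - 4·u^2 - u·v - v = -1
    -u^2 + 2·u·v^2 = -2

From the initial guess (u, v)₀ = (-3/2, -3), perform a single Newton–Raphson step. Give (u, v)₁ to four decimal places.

At (-3/2, -3): F = (10.7500, -27.2500).
Jacobian J = [[-6·u·v - 8·u - v, -3·u^2 - u - 1], [-2·u + 2·v^2, 4·u·v]].
At the point, J = [[-12.0000, -6.2500], [21.0000, 18.0000]] (det J = -84.7500).
Solving J·Δ = −F gives Δ = (0.2736, 1.1947).
Then the next iterate is (u, v)₁ = (-1.2264, -1.8053).

(-1.2264, -1.8053)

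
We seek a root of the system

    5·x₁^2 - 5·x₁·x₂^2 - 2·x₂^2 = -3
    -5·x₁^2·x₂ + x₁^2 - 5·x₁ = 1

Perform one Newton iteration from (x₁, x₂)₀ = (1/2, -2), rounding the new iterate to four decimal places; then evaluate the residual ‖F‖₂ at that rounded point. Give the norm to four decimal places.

1.4749

At (1/2, -2): F = (-13.7500, -0.7500).
Jacobian J = [[10·x₁ - 5·x₂^2, -10·x₁·x₂ - 4·x₂], [-10·x₁·x₂ + 2·x₁ - 5, -5·x₁^2]].
At the point, J = [[-15.0000, 18.0000], [6.0000, -1.2500]] (det J = -89.2500).
Solving J·Δ = −F gives Δ = (0.3438, 1.0504).
Then the next iterate is (x₁, x₂)₁ = (0.8438, -0.9496).
Re-evaluating at (0.8438, -0.9496): F = (0.952070, -1.126433), so ‖F‖₂ = 1.4749.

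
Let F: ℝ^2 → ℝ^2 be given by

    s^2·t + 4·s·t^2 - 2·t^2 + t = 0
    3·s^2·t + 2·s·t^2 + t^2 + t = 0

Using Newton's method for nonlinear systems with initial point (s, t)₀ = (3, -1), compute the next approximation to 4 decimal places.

(1.8830, -0.7766)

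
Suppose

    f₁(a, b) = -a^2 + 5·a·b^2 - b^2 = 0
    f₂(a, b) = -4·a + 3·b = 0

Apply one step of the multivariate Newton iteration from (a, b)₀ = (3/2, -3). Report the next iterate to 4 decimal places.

At (3/2, -3): F = (56.2500, -15.0000).
Jacobian J = [[-2·a + 5·b^2, 10·a·b - 2·b], [-4, 3]].
At the point, J = [[42.0000, -39.0000], [-4.0000, 3.0000]] (det J = -30.0000).
Solving J·Δ = −F gives Δ = (-13.8750, -13.5000).
Then the next iterate is (a, b)₁ = (-12.3750, -16.5000).

(-12.3750, -16.5000)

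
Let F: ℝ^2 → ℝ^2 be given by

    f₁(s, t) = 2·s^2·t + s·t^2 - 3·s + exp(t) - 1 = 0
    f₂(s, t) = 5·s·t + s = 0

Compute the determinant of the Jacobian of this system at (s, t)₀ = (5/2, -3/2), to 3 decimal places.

J = [[4·s·t + t^2 - 3, 2·s^2 + 2·s·t + exp(t)], [5·t + 1, 5·s]].
At the point, J = [[-15.750, 5.22313], [-6.500, 12.500]].
det J = -162.925.

-162.925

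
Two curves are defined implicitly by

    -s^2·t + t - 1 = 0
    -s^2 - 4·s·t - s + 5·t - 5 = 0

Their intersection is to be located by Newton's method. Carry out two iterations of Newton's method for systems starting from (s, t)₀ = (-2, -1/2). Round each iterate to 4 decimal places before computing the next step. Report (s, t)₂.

(-3.7603, 0.8990)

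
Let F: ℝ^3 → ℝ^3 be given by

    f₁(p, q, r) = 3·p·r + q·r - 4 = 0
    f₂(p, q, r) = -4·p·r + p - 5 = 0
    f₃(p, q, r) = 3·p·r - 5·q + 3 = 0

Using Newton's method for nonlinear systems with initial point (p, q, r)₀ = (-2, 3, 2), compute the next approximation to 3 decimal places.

(1.680, 0.102, 4.095)

At (-2, 3, 2): F = (-10.000, 9.000, -24.000).
Jacobian J = [[3·r, r, 3·p + q], [-4·r + 1, 0, -4·p], [3·r, -5, 3·p]].
At the point, J = [[6.000, 2.000, -3.000], [-7.000, 0.000, 8.000], [6.000, -5.000, -6.000]] (det J = 147.000).
Solving J·Δ = −F gives Δ = (3.680, -2.898, 2.095).
Then the next iterate is (p, q, r)₁ = (1.680, 0.102, 4.095).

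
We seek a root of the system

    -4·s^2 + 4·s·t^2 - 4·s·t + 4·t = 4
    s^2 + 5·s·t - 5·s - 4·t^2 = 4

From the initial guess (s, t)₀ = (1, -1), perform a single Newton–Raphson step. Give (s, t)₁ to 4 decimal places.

(-1.9375, -1.5000)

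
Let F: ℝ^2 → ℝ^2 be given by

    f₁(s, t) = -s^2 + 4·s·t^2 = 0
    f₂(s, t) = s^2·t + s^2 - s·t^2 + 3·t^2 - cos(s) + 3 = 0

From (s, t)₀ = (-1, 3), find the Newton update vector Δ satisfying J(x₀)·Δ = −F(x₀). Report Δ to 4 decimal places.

(-0.1802, -1.8270)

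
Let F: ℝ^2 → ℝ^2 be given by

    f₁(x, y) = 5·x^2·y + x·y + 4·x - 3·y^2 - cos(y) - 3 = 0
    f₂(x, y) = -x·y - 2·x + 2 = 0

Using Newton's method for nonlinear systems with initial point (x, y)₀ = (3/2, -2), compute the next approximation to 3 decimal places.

At (3/2, -2): F = (-34.08385, 2.000).
Jacobian J = [[10·x·y + y + 4, 5·x^2 + x - 6·y + sin(y)], [-y - 2, -x]].
At the point, J = [[-28.000, 23.84070], [0.000, -1.500]] (det J = 42.000).
Solving J·Δ = −F gives Δ = (-0.082, 1.333).
Then the next iterate is (x, y)₁ = (1.418, -0.667).

(1.418, -0.667)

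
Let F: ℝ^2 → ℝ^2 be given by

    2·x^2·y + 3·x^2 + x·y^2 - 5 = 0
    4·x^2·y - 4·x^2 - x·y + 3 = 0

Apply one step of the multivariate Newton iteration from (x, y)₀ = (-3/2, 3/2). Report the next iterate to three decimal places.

(-1.175, 0.804)

At (-3/2, 3/2): F = (5.125, 9.750).
Jacobian J = [[4·x·y + 6·x + y^2, 2·x^2 + 2·x·y], [8·x·y - 8·x - y, 4·x^2 - x]].
At the point, J = [[-15.750, 0.000], [-7.500, 10.500]] (det J = -165.375).
Solving J·Δ = −F gives Δ = (0.325, -0.696).
Then the next iterate is (x, y)₁ = (-1.175, 0.804).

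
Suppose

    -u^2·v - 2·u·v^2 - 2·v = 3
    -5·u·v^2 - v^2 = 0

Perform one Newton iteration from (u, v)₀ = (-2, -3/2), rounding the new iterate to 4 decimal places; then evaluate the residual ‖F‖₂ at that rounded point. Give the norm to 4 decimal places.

7.0911

At (-2, -3/2): F = (15.0000, 20.2500).
Jacobian J = [[-2·u·v - 2·v^2, -u^2 - 4·u·v - 2], [-5·v^2, -10·u·v - 2·v]].
At the point, J = [[-10.5000, -18.0000], [-11.2500, -27.0000]] (det J = 81.0000).
Solving J·Δ = −F gives Δ = (0.5000, 0.5417).
Then the next iterate is (u, v)₁ = (-1.5000, -0.9583).
Re-evaluating at (-1.5000, -0.9583): F = (3.827792, 5.969203), so ‖F‖₂ = 7.0911.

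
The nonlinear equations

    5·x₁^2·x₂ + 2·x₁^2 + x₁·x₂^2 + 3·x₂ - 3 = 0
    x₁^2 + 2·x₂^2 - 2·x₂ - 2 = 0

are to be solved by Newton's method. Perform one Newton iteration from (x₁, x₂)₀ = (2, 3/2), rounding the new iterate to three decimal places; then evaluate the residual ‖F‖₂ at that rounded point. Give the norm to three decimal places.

At (2, 3/2): F = (44.000, 3.500).
Jacobian J = [[10·x₁·x₂ + 4·x₁ + x₂^2, 5·x₁^2 + 2·x₁·x₂ + 3], [2·x₁, 4·x₂ - 2]].
At the point, J = [[40.250, 29.000], [4.000, 4.000]] (det J = 45.000).
Solving J·Δ = −F gives Δ = (-1.656, 0.781).
Then the next iterate is (x₁, x₂)₁ = (0.344, 2.281).
Re-evaluating at (0.344, 2.281): F = (7.21911, 3.96226), so ‖F‖₂ = 8.235.

8.235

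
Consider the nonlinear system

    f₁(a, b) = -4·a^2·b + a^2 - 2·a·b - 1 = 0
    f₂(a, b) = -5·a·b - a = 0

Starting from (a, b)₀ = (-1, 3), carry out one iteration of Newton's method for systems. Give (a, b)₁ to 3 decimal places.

(-1.042, -0.333)

At (-1, 3): F = (-6.000, 16.000).
Jacobian J = [[-8·a·b + 2·a - 2·b, -4·a^2 - 2·a], [-5·b - 1, -5·a]].
At the point, J = [[16.000, -2.000], [-16.000, 5.000]] (det J = 48.000).
Solving J·Δ = −F gives Δ = (-0.042, -3.333).
Then the next iterate is (a, b)₁ = (-1.042, -0.333).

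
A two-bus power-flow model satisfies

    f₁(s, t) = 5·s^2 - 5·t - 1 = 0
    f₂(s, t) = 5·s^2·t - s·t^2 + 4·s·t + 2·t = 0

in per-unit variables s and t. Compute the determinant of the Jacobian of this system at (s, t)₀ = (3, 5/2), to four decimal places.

1713.7500

J = [[10·s, -5], [10·s·t - t^2 + 4·t, 5·s^2 - 2·s·t + 4·s + 2]].
At the point, J = [[30.0000, -5.0000], [78.7500, 44.0000]].
det J = 1713.7500.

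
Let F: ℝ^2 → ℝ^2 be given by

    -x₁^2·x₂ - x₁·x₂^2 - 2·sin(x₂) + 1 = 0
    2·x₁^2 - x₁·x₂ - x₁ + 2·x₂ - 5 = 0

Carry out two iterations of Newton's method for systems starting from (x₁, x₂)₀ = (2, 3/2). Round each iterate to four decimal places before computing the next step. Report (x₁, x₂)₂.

(1.8480, 0.1921)

At (2, 3/2): F = (-11.494990, 1.0000).
Jacobian J = [[-2·x₁·x₂ - x₂^2, -x₁^2 - 2·x₁·x₂ - 2·cos(x₂)], [4·x₁ - x₂ - 1, -x₁ + 2]].
At the point, J = [[-8.2500, -10.141474], [5.5000, 0.0000]] (det J = 55.778109).
Solving J·Δ = −F gives Δ = (-0.1818, -0.9856).
Then the next iterate is (x₁, x₂)₁ = (1.8182, 0.5144).
Round to (1.8182, 0.5144) and repeat: F = (-2.165664, -0.112980), J = [[-2.135172, -6.917592], [5.7584, 0.1818]].
Δ = (0.0298, -0.3223), so (x₁, x₂)₂ = (1.8480, 0.1921).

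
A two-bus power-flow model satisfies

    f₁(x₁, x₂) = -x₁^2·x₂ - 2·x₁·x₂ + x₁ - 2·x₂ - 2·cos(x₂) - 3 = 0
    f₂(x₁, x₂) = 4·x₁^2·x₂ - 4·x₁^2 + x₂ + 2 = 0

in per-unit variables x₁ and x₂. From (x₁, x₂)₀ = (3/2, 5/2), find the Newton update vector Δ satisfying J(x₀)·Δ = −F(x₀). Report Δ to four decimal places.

(-11.7903, 19.4225)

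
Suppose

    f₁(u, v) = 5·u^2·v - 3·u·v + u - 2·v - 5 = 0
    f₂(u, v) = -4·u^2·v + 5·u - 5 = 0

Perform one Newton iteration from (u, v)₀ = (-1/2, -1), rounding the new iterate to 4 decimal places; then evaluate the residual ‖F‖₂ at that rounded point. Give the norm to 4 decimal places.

11.4687

At (-1/2, -1): F = (-6.2500, -6.5000).
Jacobian J = [[10·u·v - 3·v + 1, 5·u^2 - 3·u - 2], [-8·u·v + 5, -4·u^2]].
At the point, J = [[9.0000, 0.7500], [1.0000, -1.0000]] (det J = -9.7500).
Solving J·Δ = −F gives Δ = (1.1410, -5.3590).
Then the next iterate is (u, v)₁ = (0.6410, -6.3590).
Re-evaluating at (0.6410, -6.3590): F = (7.523396, 8.656169), so ‖F‖₂ = 11.4687.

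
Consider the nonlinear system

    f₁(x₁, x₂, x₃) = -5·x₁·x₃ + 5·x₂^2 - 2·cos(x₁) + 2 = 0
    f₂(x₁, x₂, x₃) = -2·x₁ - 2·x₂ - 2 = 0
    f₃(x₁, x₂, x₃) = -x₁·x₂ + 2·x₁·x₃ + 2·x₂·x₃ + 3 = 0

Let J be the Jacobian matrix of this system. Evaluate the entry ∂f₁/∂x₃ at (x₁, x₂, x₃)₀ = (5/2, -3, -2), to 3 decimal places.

-12.500

∂f₁/∂x₃ = -5·x₁.
At (5/2, -3, -2) this is -12.500.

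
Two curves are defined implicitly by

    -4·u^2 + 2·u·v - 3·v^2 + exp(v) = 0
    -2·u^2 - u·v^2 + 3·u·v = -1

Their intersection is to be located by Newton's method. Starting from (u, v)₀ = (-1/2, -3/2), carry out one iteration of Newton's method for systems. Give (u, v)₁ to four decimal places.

At (-1/2, -3/2): F = (-6.026870, 3.8750).
Jacobian J = [[-8·u + 2·v, 2·u - 6·v + exp(v)], [-4·u - v^2 + 3·v, -2·u·v + 3·u]].
At the point, J = [[1.0000, 8.223130], [-4.7500, -3.0000]] (det J = 36.059868).
Solving J·Δ = −F gives Δ = (0.3823, 0.6864).
Then the next iterate is (u, v)₁ = (-0.1177, -0.8136).

(-0.1177, -0.8136)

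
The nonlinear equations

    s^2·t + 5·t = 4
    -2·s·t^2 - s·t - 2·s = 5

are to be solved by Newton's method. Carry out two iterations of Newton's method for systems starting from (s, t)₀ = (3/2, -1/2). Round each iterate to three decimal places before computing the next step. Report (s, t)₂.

(-2.618, 0.422)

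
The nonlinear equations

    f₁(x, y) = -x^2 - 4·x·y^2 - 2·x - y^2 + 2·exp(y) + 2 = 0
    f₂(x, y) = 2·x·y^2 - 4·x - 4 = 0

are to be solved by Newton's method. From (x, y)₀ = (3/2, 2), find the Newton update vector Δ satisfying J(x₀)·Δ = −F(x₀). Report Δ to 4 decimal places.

At (3/2, 2): F = (-16.471888, 2.0000).
Jacobian J = [[-2·x - 4·y^2 - 2, -8·x·y - 2·y + 2·exp(y)], [2·y^2 - 4, 4·x·y]].
At the point, J = [[-21.0000, -13.221888], [4.0000, 12.0000]] (det J = -199.112449).
Solving J·Δ = −F gives Δ = (-0.8599, 0.1200).

(-0.8599, 0.1200)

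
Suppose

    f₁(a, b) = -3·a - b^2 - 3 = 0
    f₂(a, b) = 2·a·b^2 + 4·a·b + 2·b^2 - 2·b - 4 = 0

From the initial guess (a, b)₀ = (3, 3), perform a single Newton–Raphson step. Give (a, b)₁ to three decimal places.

At (3, 3): F = (-21.000, 98.000).
Jacobian J = [[-3, -2·b], [2·b^2 + 4·b, 4·a·b + 4·a + 4·b - 2]].
At the point, J = [[-3.000, -6.000], [30.000, 58.000]] (det J = 6.000).
Solving J·Δ = −F gives Δ = (105.000, -56.000).
Then the next iterate is (a, b)₁ = (108.000, -53.000).

(108.000, -53.000)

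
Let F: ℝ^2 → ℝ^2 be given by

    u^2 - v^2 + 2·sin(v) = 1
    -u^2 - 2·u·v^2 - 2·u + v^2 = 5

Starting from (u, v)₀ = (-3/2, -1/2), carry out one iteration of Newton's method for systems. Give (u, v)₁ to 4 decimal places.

(-2.3275, -1.4159)

At (-3/2, -1/2): F = (0.041149, -3.2500).
Jacobian J = [[2·u, -2·v + 2·cos(v)], [-2·u - 2·v^2 - 2, -4·u·v + 2·v]].
At the point, J = [[-3.0000, 2.755165], [0.5000, -4.0000]] (det J = 10.622417).
Solving J·Δ = −F gives Δ = (-0.8275, -0.9159).
Then the next iterate is (u, v)₁ = (-2.3275, -1.4159).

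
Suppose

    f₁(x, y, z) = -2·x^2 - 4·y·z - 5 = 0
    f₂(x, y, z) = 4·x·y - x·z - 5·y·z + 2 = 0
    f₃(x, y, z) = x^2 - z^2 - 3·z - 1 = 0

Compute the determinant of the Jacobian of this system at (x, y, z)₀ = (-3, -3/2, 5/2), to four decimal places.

2780.0000

J = [[-4·x, -4·z, -4·y], [4·y - z, 4·x - 5·z, -x - 5·y], [2·x, 0, -2·z - 3]].
At the point, J = [[12.0000, -10.0000, 6.0000], [-8.5000, -24.5000, 10.5000], [-6.0000, 0.0000, -8.0000]].
det J = 2780.0000.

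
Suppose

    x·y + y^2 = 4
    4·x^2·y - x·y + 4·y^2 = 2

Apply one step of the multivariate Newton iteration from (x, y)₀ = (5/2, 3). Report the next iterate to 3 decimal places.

(1.684, 1.817)

At (5/2, 3): F = (12.500, 101.500).
Jacobian J = [[y, x + 2·y], [8·x·y - y, 4·x^2 - x + 8·y]].
At the point, J = [[3.000, 8.500], [57.000, 46.500]] (det J = -345.000).
Solving J·Δ = −F gives Δ = (-0.816, -1.183).
Then the next iterate is (x, y)₁ = (1.684, 1.817).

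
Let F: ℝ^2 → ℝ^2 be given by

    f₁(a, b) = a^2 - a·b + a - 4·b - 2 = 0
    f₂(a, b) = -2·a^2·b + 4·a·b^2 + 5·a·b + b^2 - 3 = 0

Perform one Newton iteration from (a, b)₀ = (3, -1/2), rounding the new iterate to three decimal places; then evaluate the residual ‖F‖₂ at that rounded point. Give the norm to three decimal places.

At (3, -1/2): F = (13.500, 1.750).
Jacobian J = [[2·a - b + 1, -a - 4], [-4·a·b + 4·b^2 + 5·b, -2·a^2 + 8·a·b + 5·a + 2·b]].
At the point, J = [[7.500, -7.000], [4.500, -16.000]] (det J = -88.500).
Solving J·Δ = −F gives Δ = (-2.302, -0.538).
Then the next iterate is (a, b)₁ = (0.698, -1.038).
Re-evaluating at (0.698, -1.038): F = (4.06173, -1.52552), so ‖F‖₂ = 4.339.

4.339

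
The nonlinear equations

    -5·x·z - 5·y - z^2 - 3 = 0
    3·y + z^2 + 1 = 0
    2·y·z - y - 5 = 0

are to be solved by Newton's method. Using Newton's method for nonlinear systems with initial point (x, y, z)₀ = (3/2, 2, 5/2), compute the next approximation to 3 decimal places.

(2.060, 6.750, -3.000)

At (3/2, 2, 5/2): F = (-38.000, 13.250, 3.000).
Jacobian J = [[-5·z, -5, -5·x - 2·z], [0, 3, 2·z], [0, 2·z - 1, 2·y]].
At the point, J = [[-12.500, -5.000, -12.500], [0.000, 3.000, 5.000], [0.000, 4.000, 4.000]] (det J = 100.000).
Solving J·Δ = −F gives Δ = (0.560, 4.750, -5.500).
Then the next iterate is (x, y, z)₁ = (2.060, 6.750, -3.000).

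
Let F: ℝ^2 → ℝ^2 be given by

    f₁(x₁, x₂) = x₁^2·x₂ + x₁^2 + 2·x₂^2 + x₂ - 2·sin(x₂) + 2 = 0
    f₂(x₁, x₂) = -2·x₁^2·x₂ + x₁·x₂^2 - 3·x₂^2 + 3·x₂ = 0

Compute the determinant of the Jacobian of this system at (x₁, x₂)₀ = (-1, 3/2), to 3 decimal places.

J = [[2·x₁·x₂ + 2·x₁, x₁^2 + 4·x₂ - 2·cos(x₂) + 1], [-4·x₁·x₂ + x₂^2, -2·x₁^2 + 2·x₁·x₂ - 6·x₂ + 3]].
At the point, J = [[-5.000, 7.85853], [8.250, -11.000]].
det J = -9.833.

-9.833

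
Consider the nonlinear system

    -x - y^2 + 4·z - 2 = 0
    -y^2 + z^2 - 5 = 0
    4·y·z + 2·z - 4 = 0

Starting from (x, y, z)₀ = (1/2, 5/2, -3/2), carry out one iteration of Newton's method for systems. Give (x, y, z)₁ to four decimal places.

(-0.2244, 0.2692, -0.7821)

At (1/2, 5/2, -3/2): F = (-14.7500, -9.0000, -22.0000).
Jacobian J = [[-1, -2·y, 4], [0, -2·y, 2·z], [0, 4·z, 4·y + 2]].
At the point, J = [[-1.0000, -5.0000, 4.0000], [0.0000, -5.0000, -3.0000], [0.0000, -6.0000, 12.0000]] (det J = 78.0000).
Solving J·Δ = −F gives Δ = (-0.7244, -2.2308, 0.7179).
Then the next iterate is (x, y, z)₁ = (-0.2244, 0.2692, -0.7821).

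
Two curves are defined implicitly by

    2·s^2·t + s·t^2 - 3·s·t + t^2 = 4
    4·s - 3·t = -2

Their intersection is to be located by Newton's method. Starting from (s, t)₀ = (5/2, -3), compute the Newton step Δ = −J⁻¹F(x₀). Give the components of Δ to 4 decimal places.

(-2.9850, 3.0200)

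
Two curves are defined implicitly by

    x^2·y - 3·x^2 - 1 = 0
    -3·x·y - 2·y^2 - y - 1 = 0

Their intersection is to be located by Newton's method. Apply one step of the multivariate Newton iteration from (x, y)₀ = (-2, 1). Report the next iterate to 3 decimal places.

(-1.150, 1.550)

At (-2, 1): F = (-9.000, 2.000).
Jacobian J = [[2·x·y - 6·x, x^2], [-3·y, -3·x - 4·y - 1]].
At the point, J = [[8.000, 4.000], [-3.000, 1.000]] (det J = 20.000).
Solving J·Δ = −F gives Δ = (0.850, 0.550).
Then the next iterate is (x, y)₁ = (-1.150, 1.550).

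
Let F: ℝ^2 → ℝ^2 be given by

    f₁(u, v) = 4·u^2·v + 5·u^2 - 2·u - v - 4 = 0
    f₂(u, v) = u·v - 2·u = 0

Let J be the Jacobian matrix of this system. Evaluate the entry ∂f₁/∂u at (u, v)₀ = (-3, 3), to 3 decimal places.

-104.000

∂f₁/∂u = 8·u·v + 10·u - 2.
At (-3, 3) this is -104.000.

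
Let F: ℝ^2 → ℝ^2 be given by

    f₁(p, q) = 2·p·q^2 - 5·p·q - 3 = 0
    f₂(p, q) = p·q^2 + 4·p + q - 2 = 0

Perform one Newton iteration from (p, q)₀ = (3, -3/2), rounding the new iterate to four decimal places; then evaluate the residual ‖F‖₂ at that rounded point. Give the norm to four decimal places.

At (3, -3/2): F = (33.0000, 15.2500).
Jacobian J = [[2·q^2 - 5·q, 4·p·q - 5·p], [q^2 + 4, 2·p·q + 1]].
At the point, J = [[12.0000, -33.0000], [6.2500, -8.0000]] (det J = 110.2500).
Solving J·Δ = −F gives Δ = (-2.1701, 0.2109).
Then the next iterate is (p, q)₁ = (0.8299, -1.2891).
Re-evaluating at (0.8299, -1.2891): F = (5.107341, 1.409610), so ‖F‖₂ = 5.2983.

5.2983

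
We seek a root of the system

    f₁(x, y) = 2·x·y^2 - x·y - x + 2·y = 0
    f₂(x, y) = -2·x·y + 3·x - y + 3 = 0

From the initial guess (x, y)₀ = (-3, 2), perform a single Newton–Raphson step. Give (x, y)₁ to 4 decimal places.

(-6.5000, 0.5000)

At (-3, 2): F = (-11.0000, 4.0000).
Jacobian J = [[2·y^2 - y - 1, 4·x·y - x + 2], [-2·y + 3, -2·x - 1]].
At the point, J = [[5.0000, -19.0000], [-1.0000, 5.0000]] (det J = 6.0000).
Solving J·Δ = −F gives Δ = (-3.5000, -1.5000).
Then the next iterate is (x, y)₁ = (-6.5000, 0.5000).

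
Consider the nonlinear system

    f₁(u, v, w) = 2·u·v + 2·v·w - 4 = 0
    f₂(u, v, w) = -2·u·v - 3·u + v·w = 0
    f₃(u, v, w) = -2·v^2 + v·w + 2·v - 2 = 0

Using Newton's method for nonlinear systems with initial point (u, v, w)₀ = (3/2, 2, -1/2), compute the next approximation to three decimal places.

(0.564, 1.316, 0.778)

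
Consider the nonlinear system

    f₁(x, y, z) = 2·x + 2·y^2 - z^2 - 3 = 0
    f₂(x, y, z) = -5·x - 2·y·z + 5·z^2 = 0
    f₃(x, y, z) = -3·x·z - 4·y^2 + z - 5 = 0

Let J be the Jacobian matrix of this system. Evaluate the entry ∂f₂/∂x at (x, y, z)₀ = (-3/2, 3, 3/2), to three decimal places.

∂f₂/∂x = -5.
At (-3/2, 3, 3/2) this is -5.000.

-5.000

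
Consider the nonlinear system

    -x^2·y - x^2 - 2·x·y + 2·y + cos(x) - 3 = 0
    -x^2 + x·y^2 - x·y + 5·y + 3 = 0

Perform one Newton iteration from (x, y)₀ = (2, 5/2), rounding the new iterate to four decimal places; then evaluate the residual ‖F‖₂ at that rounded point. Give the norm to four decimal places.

9.4448

At (2, 5/2): F = (-22.416147, 19.0000).
Jacobian J = [[-2·x·y - 2·x - 2·y - sin(x), -x^2 - 2·x + 2], [-2·x + y^2 - y, 2·x·y - x + 5]].
At the point, J = [[-19.909297, -6.0000], [-0.2500, 13.0000]] (det J = -260.320867).
Solving J·Δ = −F gives Δ = (-0.6815, -1.4746).
Then the next iterate is (x, y)₁ = (1.3185, 1.0254).
Re-evaluating at (1.3185, 1.0254): F = (-6.924592, 6.422898), so ‖F‖₂ = 9.4448.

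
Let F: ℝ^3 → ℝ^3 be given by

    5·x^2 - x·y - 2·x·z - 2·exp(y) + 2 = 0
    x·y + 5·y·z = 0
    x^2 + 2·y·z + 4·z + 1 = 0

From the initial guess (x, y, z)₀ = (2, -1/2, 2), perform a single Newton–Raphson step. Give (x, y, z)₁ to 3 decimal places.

(0.693, -0.465, 0.029)

At (2, -1/2, 2): F = (13.78694, -6.000, 11.000).
Jacobian J = [[10·x - y - 2·z, -x - 2·exp(y), -2·x], [y, x + 5·z, 5·y], [2·x, 2·z, 2·y + 4]].
At the point, J = [[16.500, -3.21306, -4.000], [-0.500, 12.000, -2.500], [4.000, 4.000, 3.000]] (det J = 986.31102).
Solving J·Δ = −F gives Δ = (-1.307, 0.035, -1.971).
Then the next iterate is (x, y, z)₁ = (0.693, -0.465, 0.029).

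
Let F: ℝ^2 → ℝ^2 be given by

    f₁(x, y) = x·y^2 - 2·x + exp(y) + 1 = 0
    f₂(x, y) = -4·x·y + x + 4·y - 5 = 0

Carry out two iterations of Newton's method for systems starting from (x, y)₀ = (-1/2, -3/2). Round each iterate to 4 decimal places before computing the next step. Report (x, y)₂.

(1.7301, -1.8596)

At (-1/2, -3/2): F = (1.098130, -14.5000).
Jacobian J = [[y^2 - 2, 2·x·y + exp(y)], [-4·y + 1, -4·x + 4]].
At the point, J = [[0.2500, 1.723130], [7.0000, 6.0000]] (det J = -10.561911).
Solving J·Δ = −F gives Δ = (2.9894, -1.0710).
Then the next iterate is (x, y)₁ = (2.4894, -2.5710).
Round to (2.4894, -2.5710) and repeat: F = (12.552695, 12.806390), J = [[4.610041, -12.724036], [11.2840, -5.9576]].
Δ = (-0.7593, 0.7114), so (x, y)₂ = (1.7301, -1.8596).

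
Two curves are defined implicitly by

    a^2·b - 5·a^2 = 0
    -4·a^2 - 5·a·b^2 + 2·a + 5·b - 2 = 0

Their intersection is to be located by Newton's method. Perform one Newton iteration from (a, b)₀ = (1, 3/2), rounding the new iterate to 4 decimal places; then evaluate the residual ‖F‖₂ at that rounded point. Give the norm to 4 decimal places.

At (1, 3/2): F = (-3.5000, -7.7500).
Jacobian J = [[2·a·b - 10·a, a^2], [-8·a - 5·b^2 + 2, -10·a·b + 5]].
At the point, J = [[-7.0000, 1.0000], [-17.2500, -10.0000]] (det J = 87.2500).
Solving J·Δ = −F gives Δ = (-0.4900, 0.0702).
Then the next iterate is (a, b)₁ = (0.5100, 1.5702).
Re-evaluating at (0.5100, 1.5702): F = (-0.892091, -0.456497), so ‖F‖₂ = 1.0021.

1.0021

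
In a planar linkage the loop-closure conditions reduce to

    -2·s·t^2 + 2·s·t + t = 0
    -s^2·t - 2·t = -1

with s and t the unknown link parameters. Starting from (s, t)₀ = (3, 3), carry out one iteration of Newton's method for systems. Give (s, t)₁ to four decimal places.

(1.5513, 2.4615)

At (3, 3): F = (-33.0000, -32.0000).
Jacobian J = [[-2·t^2 + 2·t, -4·s·t + 2·s + 1], [-2·s·t, -s^2 - 2]].
At the point, J = [[-12.0000, -29.0000], [-18.0000, -11.0000]] (det J = -390.0000).
Solving J·Δ = −F gives Δ = (-1.4487, -0.5385).
Then the next iterate is (s, t)₁ = (1.5513, 2.4615).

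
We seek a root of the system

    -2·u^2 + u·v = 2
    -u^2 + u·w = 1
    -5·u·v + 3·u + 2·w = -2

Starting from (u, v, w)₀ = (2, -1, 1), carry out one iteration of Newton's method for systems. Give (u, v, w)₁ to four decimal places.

(0.9118, 0.1029, 0.8676)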